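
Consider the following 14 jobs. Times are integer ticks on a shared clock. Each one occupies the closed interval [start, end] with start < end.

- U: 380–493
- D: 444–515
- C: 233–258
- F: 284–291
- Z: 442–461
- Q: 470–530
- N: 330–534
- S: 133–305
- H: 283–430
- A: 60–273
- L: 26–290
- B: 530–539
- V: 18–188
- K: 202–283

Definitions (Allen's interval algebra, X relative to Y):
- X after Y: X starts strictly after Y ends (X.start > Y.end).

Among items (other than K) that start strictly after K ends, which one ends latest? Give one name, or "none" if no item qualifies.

Target K = [202, 283].
A [60, 273] → overlaps → excluded.
B [530, 539] → after → candidate.
C [233, 258] → during → excluded.
D [444, 515] → after → candidate.
F [284, 291] → after → candidate.
H [283, 430] → met-by → excluded.
L [26, 290] → contains → excluded.
N [330, 534] → after → candidate.
Q [470, 530] → after → candidate.
S [133, 305] → contains → excluded.
U [380, 493] → after → candidate.
V [18, 188] → before → excluded.
Z [442, 461] → after → candidate.
Among candidates, latest end is 539 → B.

B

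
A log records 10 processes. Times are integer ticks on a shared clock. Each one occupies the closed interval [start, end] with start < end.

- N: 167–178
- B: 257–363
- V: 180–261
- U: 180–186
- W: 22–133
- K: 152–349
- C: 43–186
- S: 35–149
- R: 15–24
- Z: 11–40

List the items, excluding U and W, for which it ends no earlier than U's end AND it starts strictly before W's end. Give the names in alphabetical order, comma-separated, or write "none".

C

Conditions: its end is no earlier than U's end (X.end >= 186) AND its start is strictly before W's end (X.start < 133).
B: end 363 >= 186? ✓; start 257 < 133? ✗ → no.
C: end 186 >= 186? ✓; start 43 < 133? ✓ → yes.
K: end 349 >= 186? ✓; start 152 < 133? ✗ → no.
N: end 178 >= 186? ✗; start 167 < 133? ✗ → no.
R: end 24 >= 186? ✗; start 15 < 133? ✓ → no.
S: end 149 >= 186? ✗; start 35 < 133? ✓ → no.
V: end 261 >= 186? ✓; start 180 < 133? ✗ → no.
Z: end 40 >= 186? ✗; start 11 < 133? ✓ → no.
Result: C.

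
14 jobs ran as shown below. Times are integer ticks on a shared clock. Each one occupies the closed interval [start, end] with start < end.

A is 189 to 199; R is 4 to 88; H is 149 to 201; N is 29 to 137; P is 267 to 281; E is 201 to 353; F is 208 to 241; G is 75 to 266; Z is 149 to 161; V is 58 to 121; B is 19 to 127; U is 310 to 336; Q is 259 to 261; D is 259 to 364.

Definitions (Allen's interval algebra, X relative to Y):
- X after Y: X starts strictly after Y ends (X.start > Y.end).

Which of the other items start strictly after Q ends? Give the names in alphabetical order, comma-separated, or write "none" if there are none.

Target Q = [259, 261].
A [189, 199] → before → no.
B [19, 127] → before → no.
D [259, 364] → started-by → no.
E [201, 353] → contains → no.
F [208, 241] → before → no.
G [75, 266] → contains → no.
H [149, 201] → before → no.
N [29, 137] → before → no.
P [267, 281] → after → yes.
R [4, 88] → before → no.
U [310, 336] → after → yes.
V [58, 121] → before → no.
Z [149, 161] → before → no.
Result: P, U.

P, U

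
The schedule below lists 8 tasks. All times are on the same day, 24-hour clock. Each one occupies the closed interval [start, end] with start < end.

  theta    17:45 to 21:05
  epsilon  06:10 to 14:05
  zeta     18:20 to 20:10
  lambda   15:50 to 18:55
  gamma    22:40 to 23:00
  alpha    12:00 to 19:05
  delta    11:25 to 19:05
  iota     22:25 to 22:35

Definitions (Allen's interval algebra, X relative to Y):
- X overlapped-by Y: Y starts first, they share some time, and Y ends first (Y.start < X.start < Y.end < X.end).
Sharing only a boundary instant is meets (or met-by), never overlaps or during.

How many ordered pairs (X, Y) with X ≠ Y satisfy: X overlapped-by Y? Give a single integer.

8

Checking all 56 ordered pairs for relation 'overlapped-by'; matching pairs in alphabetical order:
(alpha, epsilon): alpha overlapped-by epsilon ✓
(delta, epsilon): delta overlapped-by epsilon ✓
(theta, alpha): theta overlapped-by alpha ✓
(theta, delta): theta overlapped-by delta ✓
(theta, lambda): theta overlapped-by lambda ✓
(zeta, alpha): zeta overlapped-by alpha ✓
(zeta, delta): zeta overlapped-by delta ✓
(zeta, lambda): zeta overlapped-by lambda ✓
Count: 8.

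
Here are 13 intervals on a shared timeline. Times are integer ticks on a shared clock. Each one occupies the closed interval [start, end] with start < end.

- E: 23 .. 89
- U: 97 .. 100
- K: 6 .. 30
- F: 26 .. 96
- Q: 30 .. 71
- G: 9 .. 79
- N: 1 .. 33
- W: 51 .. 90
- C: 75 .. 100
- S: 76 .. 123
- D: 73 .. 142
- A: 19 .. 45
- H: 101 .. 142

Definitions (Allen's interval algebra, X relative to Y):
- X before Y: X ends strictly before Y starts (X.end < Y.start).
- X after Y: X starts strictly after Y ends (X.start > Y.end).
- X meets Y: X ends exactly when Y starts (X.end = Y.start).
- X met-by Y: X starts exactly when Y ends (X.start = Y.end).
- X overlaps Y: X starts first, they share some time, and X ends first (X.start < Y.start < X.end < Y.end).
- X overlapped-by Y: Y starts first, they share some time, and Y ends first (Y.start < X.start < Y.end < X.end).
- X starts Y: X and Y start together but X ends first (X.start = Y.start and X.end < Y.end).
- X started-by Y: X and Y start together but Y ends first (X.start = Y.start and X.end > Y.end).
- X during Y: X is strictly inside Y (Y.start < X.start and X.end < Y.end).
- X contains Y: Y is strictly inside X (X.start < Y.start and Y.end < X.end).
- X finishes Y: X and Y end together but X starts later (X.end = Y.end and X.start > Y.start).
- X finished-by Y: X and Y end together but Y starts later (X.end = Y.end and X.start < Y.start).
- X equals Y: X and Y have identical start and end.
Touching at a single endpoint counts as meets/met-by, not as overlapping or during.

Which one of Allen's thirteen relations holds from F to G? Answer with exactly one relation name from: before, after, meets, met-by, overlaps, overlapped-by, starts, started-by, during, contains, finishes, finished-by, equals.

F = [26, 96]; G = [9, 79].
Compare endpoints: F.start > G.start, F.start < G.end, F.end > G.start, F.end > G.end.
That pattern is 'overlapped-by'.

overlapped-by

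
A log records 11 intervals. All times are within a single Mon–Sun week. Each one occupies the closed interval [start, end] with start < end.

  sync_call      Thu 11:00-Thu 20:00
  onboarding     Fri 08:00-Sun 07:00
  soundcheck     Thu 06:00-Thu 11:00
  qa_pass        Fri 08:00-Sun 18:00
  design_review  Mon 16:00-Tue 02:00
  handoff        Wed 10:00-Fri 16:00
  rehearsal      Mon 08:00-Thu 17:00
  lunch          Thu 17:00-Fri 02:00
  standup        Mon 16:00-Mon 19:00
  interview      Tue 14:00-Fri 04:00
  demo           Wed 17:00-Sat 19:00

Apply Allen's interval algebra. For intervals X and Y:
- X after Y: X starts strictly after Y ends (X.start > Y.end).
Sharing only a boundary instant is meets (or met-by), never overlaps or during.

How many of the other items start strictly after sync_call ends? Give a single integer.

Target sync_call = [Thu 11:00, Thu 20:00].
demo [Wed 17:00, Sat 19:00] → contains → no.
design_review [Mon 16:00, Tue 02:00] → before → no.
handoff [Wed 10:00, Fri 16:00] → contains → no.
interview [Tue 14:00, Fri 04:00] → contains → no.
lunch [Thu 17:00, Fri 02:00] → overlapped-by → no.
onboarding [Fri 08:00, Sun 07:00] → after → counts.
qa_pass [Fri 08:00, Sun 18:00] → after → counts.
rehearsal [Mon 08:00, Thu 17:00] → overlaps → no.
soundcheck [Thu 06:00, Thu 11:00] → meets → no.
standup [Mon 16:00, Mon 19:00] → before → no.
Total: 2.

2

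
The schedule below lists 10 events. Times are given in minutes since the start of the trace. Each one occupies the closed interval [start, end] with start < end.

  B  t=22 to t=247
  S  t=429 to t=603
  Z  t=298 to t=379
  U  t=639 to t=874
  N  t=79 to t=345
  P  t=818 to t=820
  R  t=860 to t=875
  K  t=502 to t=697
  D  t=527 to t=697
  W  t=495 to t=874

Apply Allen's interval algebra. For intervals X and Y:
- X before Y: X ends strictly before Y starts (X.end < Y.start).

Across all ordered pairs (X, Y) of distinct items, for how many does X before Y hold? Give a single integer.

30

Checking all 90 ordered pairs for relation 'before'; matching pairs in alphabetical order:
(B, D): B before D ✓
(B, K): B before K ✓
(B, P): B before P ✓
(B, R): B before R ✓
(B, S): B before S ✓
(B, U): B before U ✓
(B, W): B before W ✓
(B, Z): B before Z ✓
(D, P): D before P ✓
(D, R): D before R ✓
(K, P): K before P ✓
(K, R): K before R ✓
(N, D): N before D ✓
(N, K): N before K ✓
(N, P): N before P ✓
(N, R): N before R ✓
(N, S): N before S ✓
(N, U): N before U ✓
(N, W): N before W ✓
(P, R): P before R ✓
(S, P): S before P ✓
(S, R): S before R ✓
(S, U): S before U ✓
(Z, D): Z before D ✓
... plus 6 further pairs not listed.
Count: 30.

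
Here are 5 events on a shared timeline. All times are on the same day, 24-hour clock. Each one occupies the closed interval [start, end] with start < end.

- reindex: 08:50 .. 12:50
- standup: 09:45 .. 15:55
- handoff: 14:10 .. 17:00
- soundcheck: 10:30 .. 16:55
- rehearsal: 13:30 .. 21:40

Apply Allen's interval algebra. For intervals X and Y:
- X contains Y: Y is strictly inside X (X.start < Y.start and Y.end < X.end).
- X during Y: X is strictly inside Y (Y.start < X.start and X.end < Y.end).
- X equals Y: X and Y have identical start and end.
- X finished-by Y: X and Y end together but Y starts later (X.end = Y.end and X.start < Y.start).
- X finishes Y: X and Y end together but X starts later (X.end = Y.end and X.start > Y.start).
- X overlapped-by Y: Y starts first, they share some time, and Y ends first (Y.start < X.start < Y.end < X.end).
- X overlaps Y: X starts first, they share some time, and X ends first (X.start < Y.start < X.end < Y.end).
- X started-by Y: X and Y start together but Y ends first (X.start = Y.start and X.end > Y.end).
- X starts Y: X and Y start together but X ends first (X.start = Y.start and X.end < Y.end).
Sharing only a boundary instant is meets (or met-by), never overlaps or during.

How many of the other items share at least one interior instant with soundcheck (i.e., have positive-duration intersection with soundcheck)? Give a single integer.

Target soundcheck = [10:30, 16:55].
handoff [14:10, 17:00] → overlapped-by → counts.
rehearsal [13:30, 21:40] → overlapped-by → counts.
reindex [08:50, 12:50] → overlaps → counts.
standup [09:45, 15:55] → overlaps → counts.
Total: 4.

4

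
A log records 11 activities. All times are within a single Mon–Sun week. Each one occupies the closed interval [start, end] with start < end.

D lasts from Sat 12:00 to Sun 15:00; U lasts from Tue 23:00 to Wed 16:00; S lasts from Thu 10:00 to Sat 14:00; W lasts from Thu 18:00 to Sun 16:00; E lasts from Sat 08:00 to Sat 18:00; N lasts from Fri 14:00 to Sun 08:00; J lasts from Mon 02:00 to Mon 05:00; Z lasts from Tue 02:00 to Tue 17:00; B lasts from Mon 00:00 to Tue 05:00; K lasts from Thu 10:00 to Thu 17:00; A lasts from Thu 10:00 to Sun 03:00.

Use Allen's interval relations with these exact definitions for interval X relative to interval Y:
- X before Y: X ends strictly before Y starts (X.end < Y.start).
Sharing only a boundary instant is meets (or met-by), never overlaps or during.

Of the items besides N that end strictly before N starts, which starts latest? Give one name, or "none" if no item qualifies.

K

Target N = [Fri 14:00, Sun 08:00].
A [Thu 10:00, Sun 03:00] → overlaps → excluded.
B [Mon 00:00, Tue 05:00] → before → candidate.
D [Sat 12:00, Sun 15:00] → overlapped-by → excluded.
E [Sat 08:00, Sat 18:00] → during → excluded.
J [Mon 02:00, Mon 05:00] → before → candidate.
K [Thu 10:00, Thu 17:00] → before → candidate.
S [Thu 10:00, Sat 14:00] → overlaps → excluded.
U [Tue 23:00, Wed 16:00] → before → candidate.
W [Thu 18:00, Sun 16:00] → contains → excluded.
Z [Tue 02:00, Tue 17:00] → before → candidate.
Among candidates, latest start is Thu 10:00 → K.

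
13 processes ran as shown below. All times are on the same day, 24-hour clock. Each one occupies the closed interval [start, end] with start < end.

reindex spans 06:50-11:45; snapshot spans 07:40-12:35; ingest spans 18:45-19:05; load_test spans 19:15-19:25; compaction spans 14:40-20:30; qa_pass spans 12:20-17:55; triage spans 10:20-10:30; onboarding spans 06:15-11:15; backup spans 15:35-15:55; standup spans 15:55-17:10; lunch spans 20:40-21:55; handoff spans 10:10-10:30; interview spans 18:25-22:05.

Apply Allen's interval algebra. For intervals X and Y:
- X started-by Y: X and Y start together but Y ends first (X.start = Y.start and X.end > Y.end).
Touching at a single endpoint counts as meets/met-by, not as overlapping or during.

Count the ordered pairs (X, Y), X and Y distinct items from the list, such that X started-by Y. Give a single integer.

Checking all 156 ordered pairs for relation 'started-by'; matching pairs in alphabetical order:
No pair satisfies it.
Count: 0.

0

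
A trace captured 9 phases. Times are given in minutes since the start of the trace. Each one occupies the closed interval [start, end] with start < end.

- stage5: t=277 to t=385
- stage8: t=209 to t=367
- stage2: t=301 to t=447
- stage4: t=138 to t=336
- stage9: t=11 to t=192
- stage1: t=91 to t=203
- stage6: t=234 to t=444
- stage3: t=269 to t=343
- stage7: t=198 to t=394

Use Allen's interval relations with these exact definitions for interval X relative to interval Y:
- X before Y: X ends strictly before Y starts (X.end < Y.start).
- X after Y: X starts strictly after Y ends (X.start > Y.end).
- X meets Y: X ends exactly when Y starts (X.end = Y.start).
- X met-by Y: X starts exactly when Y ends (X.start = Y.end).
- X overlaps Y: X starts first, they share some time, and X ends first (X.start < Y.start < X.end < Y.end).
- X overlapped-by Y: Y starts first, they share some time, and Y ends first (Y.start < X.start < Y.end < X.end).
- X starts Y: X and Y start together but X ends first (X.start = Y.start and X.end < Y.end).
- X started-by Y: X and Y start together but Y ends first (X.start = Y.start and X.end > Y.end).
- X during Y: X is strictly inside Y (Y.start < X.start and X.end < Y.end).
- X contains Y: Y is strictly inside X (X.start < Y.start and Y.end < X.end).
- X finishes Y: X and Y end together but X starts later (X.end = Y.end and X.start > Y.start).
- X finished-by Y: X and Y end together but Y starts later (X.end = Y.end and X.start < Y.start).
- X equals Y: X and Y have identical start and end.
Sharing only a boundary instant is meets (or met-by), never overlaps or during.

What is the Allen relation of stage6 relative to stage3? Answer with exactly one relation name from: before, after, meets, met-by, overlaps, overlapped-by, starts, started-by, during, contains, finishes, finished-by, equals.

stage6 = [t=234, t=444]; stage3 = [t=269, t=343].
Compare endpoints: stage6.start < stage3.start, stage6.start < stage3.end, stage6.end > stage3.start, stage6.end > stage3.end.
That pattern is 'contains'.

contains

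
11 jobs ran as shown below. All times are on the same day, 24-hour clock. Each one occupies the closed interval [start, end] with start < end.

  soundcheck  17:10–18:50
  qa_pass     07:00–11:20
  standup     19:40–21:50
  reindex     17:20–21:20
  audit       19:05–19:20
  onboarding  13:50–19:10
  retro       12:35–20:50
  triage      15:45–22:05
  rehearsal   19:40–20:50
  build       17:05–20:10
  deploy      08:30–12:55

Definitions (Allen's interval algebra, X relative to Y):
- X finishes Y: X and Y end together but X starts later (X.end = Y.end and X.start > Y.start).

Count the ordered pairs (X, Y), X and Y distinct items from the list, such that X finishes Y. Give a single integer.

1

Checking all 110 ordered pairs for relation 'finishes'; matching pairs in alphabetical order:
(rehearsal, retro): rehearsal finishes retro ✓
Count: 1.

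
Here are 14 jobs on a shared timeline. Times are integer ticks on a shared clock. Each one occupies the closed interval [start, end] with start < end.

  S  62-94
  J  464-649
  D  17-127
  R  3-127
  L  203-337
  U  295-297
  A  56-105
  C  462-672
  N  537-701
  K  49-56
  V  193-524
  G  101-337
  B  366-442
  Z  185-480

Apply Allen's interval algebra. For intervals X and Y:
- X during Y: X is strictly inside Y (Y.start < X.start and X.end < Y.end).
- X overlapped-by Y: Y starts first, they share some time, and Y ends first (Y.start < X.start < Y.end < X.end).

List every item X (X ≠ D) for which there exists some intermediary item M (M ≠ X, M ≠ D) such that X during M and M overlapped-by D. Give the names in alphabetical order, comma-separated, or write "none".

Target D = [17, 127].
Intermediaries M with M overlapped-by D: G.
Via G — items with X during G: U.
Union: U.

U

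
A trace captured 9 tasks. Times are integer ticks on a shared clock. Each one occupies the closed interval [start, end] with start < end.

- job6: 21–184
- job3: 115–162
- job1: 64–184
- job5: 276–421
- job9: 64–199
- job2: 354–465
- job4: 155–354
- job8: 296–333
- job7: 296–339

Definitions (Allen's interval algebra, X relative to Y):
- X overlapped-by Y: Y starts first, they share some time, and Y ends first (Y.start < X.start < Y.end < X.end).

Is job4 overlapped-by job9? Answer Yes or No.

job4 = [155, 354], job9 = [64, 199].
Actual relation of job4 to job9: overlapped-by.
Asked whether 'overlapped-by' holds → Yes.

Yes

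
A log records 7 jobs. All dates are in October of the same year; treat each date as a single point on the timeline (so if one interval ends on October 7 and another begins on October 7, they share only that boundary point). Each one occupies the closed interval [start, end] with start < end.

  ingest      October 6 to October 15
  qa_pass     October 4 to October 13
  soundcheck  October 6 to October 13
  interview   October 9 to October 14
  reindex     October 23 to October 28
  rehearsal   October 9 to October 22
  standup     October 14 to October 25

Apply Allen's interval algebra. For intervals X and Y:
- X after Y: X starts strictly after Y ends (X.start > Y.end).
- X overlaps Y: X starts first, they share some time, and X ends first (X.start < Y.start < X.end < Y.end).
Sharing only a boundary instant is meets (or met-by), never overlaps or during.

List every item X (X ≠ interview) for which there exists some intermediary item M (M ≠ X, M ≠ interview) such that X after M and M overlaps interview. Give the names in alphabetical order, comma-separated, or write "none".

reindex, standup

Target interview = [October 9, October 14].
Intermediaries M with M overlaps interview: qa_pass, soundcheck.
Via qa_pass — items with X after qa_pass: reindex, standup.
Via soundcheck — items with X after soundcheck: reindex, standup.
Union: reindex, standup.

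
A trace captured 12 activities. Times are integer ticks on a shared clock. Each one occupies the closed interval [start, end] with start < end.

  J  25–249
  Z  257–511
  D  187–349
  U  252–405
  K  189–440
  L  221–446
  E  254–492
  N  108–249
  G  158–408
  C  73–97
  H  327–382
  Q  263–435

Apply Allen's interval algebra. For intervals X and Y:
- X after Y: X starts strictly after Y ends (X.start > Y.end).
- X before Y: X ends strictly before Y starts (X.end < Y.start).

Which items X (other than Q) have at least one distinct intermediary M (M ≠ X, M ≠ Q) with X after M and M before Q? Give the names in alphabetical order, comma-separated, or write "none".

Target Q = [263, 435].
Intermediaries M with M before Q: C, J, N.
Via C — items with X after C: D, E, G, H, K, L, N, U, Z.
Via J — items with X after J: E, H, U, Z.
Via N — items with X after N: E, H, U, Z.
Union: D, E, G, H, K, L, N, U, Z.

D, E, G, H, K, L, N, U, Z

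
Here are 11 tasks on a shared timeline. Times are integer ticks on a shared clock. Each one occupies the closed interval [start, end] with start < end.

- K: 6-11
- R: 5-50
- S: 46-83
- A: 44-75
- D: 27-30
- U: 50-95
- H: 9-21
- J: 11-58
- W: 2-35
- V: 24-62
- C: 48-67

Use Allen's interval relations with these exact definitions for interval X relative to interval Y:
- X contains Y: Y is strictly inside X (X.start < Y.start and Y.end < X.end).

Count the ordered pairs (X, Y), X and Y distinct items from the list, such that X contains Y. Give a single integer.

10

Checking all 110 ordered pairs for relation 'contains'; matching pairs in alphabetical order:
(A, C): A contains C ✓
(J, D): J contains D ✓
(R, D): R contains D ✓
(R, H): R contains H ✓
(R, K): R contains K ✓
(S, C): S contains C ✓
(V, D): V contains D ✓
(W, D): W contains D ✓
(W, H): W contains H ✓
(W, K): W contains K ✓
Count: 10.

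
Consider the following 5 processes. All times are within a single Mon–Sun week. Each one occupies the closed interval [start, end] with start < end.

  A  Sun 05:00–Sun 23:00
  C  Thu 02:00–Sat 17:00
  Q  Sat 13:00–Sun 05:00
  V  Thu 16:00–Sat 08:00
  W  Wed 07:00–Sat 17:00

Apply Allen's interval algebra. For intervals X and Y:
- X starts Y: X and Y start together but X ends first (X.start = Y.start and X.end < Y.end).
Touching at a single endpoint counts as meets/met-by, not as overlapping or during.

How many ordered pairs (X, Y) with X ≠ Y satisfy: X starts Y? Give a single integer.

0

Checking all 20 ordered pairs for relation 'starts'; matching pairs in alphabetical order:
No pair satisfies it.
Count: 0.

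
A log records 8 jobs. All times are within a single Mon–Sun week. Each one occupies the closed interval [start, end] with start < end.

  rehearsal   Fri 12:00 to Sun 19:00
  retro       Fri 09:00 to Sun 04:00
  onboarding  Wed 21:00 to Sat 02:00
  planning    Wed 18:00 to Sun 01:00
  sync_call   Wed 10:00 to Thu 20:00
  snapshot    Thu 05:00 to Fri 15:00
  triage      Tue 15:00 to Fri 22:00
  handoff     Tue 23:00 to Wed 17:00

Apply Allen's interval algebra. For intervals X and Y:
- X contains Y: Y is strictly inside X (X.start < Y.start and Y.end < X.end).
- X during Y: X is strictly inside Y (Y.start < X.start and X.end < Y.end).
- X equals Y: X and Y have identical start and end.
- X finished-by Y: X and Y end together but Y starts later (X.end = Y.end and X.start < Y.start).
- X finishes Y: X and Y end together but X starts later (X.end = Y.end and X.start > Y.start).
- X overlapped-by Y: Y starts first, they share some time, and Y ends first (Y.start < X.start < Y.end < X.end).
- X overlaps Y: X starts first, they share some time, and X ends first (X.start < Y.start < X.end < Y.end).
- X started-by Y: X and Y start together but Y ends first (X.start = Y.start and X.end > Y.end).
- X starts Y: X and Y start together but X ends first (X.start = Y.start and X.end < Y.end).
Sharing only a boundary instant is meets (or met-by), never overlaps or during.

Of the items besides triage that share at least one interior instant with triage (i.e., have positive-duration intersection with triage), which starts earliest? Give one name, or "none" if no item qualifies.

Target triage = [Tue 15:00, Fri 22:00].
handoff [Tue 23:00, Wed 17:00] → during → candidate.
onboarding [Wed 21:00, Sat 02:00] → overlapped-by → candidate.
planning [Wed 18:00, Sun 01:00] → overlapped-by → candidate.
rehearsal [Fri 12:00, Sun 19:00] → overlapped-by → candidate.
retro [Fri 09:00, Sun 04:00] → overlapped-by → candidate.
snapshot [Thu 05:00, Fri 15:00] → during → candidate.
sync_call [Wed 10:00, Thu 20:00] → during → candidate.
Among candidates, earliest start is Tue 23:00 → handoff.

handoff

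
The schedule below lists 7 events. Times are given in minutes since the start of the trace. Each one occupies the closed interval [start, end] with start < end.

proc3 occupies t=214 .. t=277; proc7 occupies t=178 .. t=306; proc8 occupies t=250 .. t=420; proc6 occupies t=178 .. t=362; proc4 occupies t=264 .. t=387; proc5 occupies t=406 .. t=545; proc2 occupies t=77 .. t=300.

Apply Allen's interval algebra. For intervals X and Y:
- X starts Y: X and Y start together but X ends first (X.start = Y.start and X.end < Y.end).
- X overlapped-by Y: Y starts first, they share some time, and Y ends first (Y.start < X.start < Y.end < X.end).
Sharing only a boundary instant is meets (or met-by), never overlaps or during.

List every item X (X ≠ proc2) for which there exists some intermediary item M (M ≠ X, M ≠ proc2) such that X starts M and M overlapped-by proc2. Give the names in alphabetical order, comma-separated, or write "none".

proc7

Target proc2 = [t=77, t=300].
Intermediaries M with M overlapped-by proc2: proc4, proc6, proc7, proc8.
Via proc4 — items with X starts proc4: none.
Via proc6 — items with X starts proc6: proc7.
Via proc7 — items with X starts proc7: none.
Via proc8 — items with X starts proc8: none.
Union: proc7.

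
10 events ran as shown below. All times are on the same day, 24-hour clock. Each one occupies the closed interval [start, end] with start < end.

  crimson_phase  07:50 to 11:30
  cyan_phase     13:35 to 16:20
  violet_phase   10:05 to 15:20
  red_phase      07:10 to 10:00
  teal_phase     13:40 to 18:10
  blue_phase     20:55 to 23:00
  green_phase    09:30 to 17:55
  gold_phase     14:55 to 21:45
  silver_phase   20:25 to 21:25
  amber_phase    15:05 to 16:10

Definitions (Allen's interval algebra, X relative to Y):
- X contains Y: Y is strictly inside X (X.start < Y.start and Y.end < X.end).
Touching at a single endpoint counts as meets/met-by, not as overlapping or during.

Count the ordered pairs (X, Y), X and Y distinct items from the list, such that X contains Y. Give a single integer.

7

Checking all 90 ordered pairs for relation 'contains'; matching pairs in alphabetical order:
(cyan_phase, amber_phase): cyan_phase contains amber_phase ✓
(gold_phase, amber_phase): gold_phase contains amber_phase ✓
(gold_phase, silver_phase): gold_phase contains silver_phase ✓
(green_phase, amber_phase): green_phase contains amber_phase ✓
(green_phase, cyan_phase): green_phase contains cyan_phase ✓
(green_phase, violet_phase): green_phase contains violet_phase ✓
(teal_phase, amber_phase): teal_phase contains amber_phase ✓
Count: 7.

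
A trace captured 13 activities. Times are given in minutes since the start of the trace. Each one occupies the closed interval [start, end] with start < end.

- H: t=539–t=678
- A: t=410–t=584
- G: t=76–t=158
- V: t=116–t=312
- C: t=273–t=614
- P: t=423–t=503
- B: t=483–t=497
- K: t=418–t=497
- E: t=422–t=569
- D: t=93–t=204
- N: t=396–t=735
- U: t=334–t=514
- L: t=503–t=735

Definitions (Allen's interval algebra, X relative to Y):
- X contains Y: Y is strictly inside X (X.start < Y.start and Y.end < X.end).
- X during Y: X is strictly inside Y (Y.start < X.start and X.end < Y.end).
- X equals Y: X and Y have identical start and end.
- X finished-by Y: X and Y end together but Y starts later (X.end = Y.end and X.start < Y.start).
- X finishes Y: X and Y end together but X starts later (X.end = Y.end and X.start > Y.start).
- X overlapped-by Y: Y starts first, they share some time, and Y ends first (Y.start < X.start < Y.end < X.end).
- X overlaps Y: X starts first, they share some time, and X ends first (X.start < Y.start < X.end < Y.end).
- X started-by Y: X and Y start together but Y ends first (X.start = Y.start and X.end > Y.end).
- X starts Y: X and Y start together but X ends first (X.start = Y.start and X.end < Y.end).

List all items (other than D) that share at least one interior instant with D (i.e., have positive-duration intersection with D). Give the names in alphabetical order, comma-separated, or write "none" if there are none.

G, V

Target D = [t=93, t=204].
A [t=410, t=584] → after → no.
B [t=483, t=497] → after → no.
C [t=273, t=614] → after → no.
E [t=422, t=569] → after → no.
G [t=76, t=158] → overlaps → yes.
H [t=539, t=678] → after → no.
K [t=418, t=497] → after → no.
L [t=503, t=735] → after → no.
N [t=396, t=735] → after → no.
P [t=423, t=503] → after → no.
U [t=334, t=514] → after → no.
V [t=116, t=312] → overlapped-by → yes.
Result: G, V.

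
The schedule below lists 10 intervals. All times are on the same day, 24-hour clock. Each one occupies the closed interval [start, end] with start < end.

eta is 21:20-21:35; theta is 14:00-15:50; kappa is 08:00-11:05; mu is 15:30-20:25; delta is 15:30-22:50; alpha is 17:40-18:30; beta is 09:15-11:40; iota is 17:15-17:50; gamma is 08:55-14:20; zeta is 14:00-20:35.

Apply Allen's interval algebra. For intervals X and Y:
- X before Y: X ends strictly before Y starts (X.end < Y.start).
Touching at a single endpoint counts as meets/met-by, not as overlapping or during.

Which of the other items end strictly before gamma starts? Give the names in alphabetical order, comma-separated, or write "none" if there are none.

Target gamma = [08:55, 14:20].
alpha [17:40, 18:30] → after → no.
beta [09:15, 11:40] → during → no.
delta [15:30, 22:50] → after → no.
eta [21:20, 21:35] → after → no.
iota [17:15, 17:50] → after → no.
kappa [08:00, 11:05] → overlaps → no.
mu [15:30, 20:25] → after → no.
theta [14:00, 15:50] → overlapped-by → no.
zeta [14:00, 20:35] → overlapped-by → no.
Result: none.

none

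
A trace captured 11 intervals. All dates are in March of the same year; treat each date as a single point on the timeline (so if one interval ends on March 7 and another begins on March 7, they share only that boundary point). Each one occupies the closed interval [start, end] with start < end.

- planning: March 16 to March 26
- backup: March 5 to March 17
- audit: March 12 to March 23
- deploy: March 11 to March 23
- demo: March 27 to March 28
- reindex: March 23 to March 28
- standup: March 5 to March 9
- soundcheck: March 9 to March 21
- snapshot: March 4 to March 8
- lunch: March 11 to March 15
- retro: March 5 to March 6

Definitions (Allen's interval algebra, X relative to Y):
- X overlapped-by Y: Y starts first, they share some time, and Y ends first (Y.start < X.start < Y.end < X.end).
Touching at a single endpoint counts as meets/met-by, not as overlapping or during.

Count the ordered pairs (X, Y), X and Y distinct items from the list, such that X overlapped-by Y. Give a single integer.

Checking all 110 ordered pairs for relation 'overlapped-by'; matching pairs in alphabetical order:
(audit, backup): audit overlapped-by backup ✓
(audit, lunch): audit overlapped-by lunch ✓
(audit, soundcheck): audit overlapped-by soundcheck ✓
(backup, snapshot): backup overlapped-by snapshot ✓
(deploy, backup): deploy overlapped-by backup ✓
(deploy, soundcheck): deploy overlapped-by soundcheck ✓
(planning, audit): planning overlapped-by audit ✓
(planning, backup): planning overlapped-by backup ✓
(planning, deploy): planning overlapped-by deploy ✓
(planning, soundcheck): planning overlapped-by soundcheck ✓
(reindex, planning): reindex overlapped-by planning ✓
(soundcheck, backup): soundcheck overlapped-by backup ✓
(standup, snapshot): standup overlapped-by snapshot ✓
Count: 13.

13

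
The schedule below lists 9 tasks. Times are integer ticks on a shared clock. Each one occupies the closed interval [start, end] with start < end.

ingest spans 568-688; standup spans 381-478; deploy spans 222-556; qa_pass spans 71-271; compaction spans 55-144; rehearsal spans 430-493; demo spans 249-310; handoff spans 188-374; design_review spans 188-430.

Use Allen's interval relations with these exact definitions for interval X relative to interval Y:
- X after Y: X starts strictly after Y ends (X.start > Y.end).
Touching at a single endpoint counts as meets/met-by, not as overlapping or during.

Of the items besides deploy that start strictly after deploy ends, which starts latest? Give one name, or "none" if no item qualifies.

ingest

Target deploy = [222, 556].
compaction [55, 144] → before → excluded.
demo [249, 310] → during → excluded.
design_review [188, 430] → overlaps → excluded.
handoff [188, 374] → overlaps → excluded.
ingest [568, 688] → after → candidate.
qa_pass [71, 271] → overlaps → excluded.
rehearsal [430, 493] → during → excluded.
standup [381, 478] → during → excluded.
Among candidates, latest start is 568 → ingest.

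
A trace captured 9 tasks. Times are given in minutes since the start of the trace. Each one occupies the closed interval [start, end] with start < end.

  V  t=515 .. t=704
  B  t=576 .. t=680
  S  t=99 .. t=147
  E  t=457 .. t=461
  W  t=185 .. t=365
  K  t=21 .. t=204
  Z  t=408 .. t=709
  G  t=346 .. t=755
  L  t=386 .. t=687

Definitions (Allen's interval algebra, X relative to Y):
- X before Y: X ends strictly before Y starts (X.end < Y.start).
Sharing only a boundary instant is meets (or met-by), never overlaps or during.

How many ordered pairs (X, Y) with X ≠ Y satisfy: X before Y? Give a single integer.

Checking all 72 ordered pairs for relation 'before'; matching pairs in alphabetical order:
(E, B): E before B ✓
(E, V): E before V ✓
(K, B): K before B ✓
(K, E): K before E ✓
(K, G): K before G ✓
(K, L): K before L ✓
(K, V): K before V ✓
(K, Z): K before Z ✓
(S, B): S before B ✓
(S, E): S before E ✓
(S, G): S before G ✓
(S, L): S before L ✓
(S, V): S before V ✓
(S, W): S before W ✓
(S, Z): S before Z ✓
(W, B): W before B ✓
(W, E): W before E ✓
(W, L): W before L ✓
(W, V): W before V ✓
(W, Z): W before Z ✓
Count: 20.

20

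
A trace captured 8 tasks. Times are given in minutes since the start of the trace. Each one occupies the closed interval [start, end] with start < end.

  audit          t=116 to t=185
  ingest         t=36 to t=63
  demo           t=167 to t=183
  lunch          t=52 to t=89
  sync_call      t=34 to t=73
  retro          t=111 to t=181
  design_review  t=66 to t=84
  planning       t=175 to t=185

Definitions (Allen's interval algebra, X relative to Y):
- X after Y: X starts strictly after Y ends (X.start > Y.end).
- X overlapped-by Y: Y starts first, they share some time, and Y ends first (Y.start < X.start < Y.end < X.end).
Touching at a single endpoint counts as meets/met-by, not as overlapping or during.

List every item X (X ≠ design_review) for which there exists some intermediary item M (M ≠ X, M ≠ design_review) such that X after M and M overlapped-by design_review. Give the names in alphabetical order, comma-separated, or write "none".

none

Target design_review = [t=66, t=84].
Intermediaries M with M overlapped-by design_review: none.
Union: none.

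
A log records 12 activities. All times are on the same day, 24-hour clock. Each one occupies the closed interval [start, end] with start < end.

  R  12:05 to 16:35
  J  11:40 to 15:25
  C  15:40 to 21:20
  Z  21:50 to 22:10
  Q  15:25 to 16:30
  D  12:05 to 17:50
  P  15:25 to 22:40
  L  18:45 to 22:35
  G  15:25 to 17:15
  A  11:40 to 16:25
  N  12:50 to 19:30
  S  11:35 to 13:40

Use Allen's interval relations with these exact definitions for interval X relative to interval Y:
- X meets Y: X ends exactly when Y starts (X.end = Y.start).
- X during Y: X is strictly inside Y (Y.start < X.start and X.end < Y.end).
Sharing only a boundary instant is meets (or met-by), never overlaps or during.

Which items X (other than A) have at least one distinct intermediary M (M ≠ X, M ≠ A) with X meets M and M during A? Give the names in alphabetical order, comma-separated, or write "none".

Target A = [11:40, 16:25].
Intermediaries M with M during A: none.
Union: none.

none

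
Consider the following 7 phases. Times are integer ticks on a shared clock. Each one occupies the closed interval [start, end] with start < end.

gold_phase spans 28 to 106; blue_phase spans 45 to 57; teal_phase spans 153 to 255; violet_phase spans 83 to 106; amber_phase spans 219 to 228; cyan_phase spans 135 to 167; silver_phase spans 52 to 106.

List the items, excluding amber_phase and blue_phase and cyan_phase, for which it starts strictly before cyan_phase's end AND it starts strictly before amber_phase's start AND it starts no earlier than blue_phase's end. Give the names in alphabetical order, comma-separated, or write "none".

Conditions: its start is strictly before cyan_phase's end (X.start < 167) AND its start is strictly before amber_phase's start (X.start < 219) AND its start is no earlier than blue_phase's end (X.start >= 57).
gold_phase: start 28 < 167? ✓; start 28 < 219? ✓; start 28 >= 57? ✗ → no.
silver_phase: start 52 < 167? ✓; start 52 < 219? ✓; start 52 >= 57? ✗ → no.
teal_phase: start 153 < 167? ✓; start 153 < 219? ✓; start 153 >= 57? ✓ → yes.
violet_phase: start 83 < 167? ✓; start 83 < 219? ✓; start 83 >= 57? ✓ → yes.
Result: teal_phase, violet_phase.

teal_phase, violet_phase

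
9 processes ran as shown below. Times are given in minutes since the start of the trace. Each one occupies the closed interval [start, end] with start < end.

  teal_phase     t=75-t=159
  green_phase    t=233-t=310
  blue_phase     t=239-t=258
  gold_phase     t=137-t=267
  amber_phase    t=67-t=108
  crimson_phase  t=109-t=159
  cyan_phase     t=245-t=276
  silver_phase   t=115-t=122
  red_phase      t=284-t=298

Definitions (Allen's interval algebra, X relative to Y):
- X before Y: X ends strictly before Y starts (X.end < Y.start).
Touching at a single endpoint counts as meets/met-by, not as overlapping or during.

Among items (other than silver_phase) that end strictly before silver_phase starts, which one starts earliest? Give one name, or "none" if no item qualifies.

amber_phase

Target silver_phase = [t=115, t=122].
amber_phase [t=67, t=108] → before → candidate.
blue_phase [t=239, t=258] → after → excluded.
crimson_phase [t=109, t=159] → contains → excluded.
cyan_phase [t=245, t=276] → after → excluded.
gold_phase [t=137, t=267] → after → excluded.
green_phase [t=233, t=310] → after → excluded.
red_phase [t=284, t=298] → after → excluded.
teal_phase [t=75, t=159] → contains → excluded.
Among candidates, earliest start is t=67 → amber_phase.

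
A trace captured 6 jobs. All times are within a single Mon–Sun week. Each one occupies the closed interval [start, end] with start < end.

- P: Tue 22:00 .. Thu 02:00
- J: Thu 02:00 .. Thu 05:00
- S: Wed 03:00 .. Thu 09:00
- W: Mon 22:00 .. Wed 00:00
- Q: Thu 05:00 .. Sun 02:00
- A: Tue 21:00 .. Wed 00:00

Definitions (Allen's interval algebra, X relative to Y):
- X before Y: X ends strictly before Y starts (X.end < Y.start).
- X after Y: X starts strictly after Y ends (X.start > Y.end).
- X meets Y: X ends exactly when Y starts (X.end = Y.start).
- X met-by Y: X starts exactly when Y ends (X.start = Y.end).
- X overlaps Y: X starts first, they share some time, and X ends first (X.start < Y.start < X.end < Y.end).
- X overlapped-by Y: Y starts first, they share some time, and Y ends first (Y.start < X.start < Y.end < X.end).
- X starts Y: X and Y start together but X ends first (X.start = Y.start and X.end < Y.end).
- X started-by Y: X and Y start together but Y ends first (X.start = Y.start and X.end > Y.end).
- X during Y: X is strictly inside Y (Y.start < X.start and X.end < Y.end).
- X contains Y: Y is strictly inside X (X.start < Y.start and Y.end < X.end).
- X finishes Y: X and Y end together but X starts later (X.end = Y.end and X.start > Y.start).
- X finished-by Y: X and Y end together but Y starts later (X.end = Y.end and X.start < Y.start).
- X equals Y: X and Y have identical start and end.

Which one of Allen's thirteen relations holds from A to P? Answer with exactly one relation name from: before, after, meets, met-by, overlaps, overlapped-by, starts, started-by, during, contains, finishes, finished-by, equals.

overlaps

A = [Tue 21:00, Wed 00:00]; P = [Tue 22:00, Thu 02:00].
Compare endpoints: A.start < P.start, A.start < P.end, A.end > P.start, A.end < P.end.
That pattern is 'overlaps'.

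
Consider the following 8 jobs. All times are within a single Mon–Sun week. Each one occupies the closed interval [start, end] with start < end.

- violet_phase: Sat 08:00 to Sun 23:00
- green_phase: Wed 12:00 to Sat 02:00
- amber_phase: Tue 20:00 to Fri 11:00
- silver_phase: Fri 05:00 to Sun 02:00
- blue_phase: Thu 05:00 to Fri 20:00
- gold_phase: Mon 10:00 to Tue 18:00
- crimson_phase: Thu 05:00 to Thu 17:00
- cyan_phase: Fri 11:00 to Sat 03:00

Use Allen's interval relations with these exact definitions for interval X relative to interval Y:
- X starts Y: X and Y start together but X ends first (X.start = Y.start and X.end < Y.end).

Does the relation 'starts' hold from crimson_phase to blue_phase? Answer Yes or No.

Yes

crimson_phase = [Thu 05:00, Thu 17:00], blue_phase = [Thu 05:00, Fri 20:00].
Actual relation of crimson_phase to blue_phase: starts.
Asked whether 'starts' holds → Yes.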